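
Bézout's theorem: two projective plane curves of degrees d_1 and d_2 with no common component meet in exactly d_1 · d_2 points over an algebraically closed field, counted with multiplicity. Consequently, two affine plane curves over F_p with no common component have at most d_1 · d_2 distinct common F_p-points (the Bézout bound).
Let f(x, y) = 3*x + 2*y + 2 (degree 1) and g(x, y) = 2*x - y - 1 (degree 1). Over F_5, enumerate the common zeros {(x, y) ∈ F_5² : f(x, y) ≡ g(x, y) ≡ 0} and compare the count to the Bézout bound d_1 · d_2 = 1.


Common zeros: {(0, 4)}; count = 1; Bézout bound = 1.

deg(f) = 1, deg(g) = 1, so Bézout bound = 1.
Scan x ∈ F_5. For each x, list the y ∈ F_5 with f(x, y) ≡ 0 and those with g(x, y) ≡ 0 (mod 5); the common zeros in that column are the intersection.
  x = 0: f ≡ 0 at y ∈ {4}; g ≡ 0 at y ∈ {4}; common: {4}.
  x = 1: f ≡ 0 at y ∈ {0}; g ≡ 0 at y ∈ {1}; common: ∅.
  x = 2: f ≡ 0 at y ∈ {1}; g ≡ 0 at y ∈ {3}; common: ∅.
  x = 3: f ≡ 0 at y ∈ {2}; g ≡ 0 at y ∈ {0}; common: ∅.
  x = 4: f ≡ 0 at y ∈ {3}; g ≡ 0 at y ∈ {2}; common: ∅.
Collecting: common zeros = {(0, 4)}, so the count is 1.
Comparison with the Bézout bound: 1 ≤ 1 = deg(f)·deg(g), as expected for curves with no common component (the bound is attained).


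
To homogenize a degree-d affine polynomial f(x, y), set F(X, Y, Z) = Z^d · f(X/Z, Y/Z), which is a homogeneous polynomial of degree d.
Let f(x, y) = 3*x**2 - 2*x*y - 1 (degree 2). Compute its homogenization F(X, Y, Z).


F(X, Y, Z) = 3*X**2 - 2*X*Y - Z**2

deg(f) = 2.
Substitute x = X/Z, y = Y/Z into f, then multiply by Z^2.
  monomial 3·x^2·y^0 ↦ 3·X^2·Y^0·Z^0.
  monomial -2·x^1·y^1 ↦ -2·X^1·Y^1·Z^0.
  monomial -1·x^0·y^0 ↦ -1·X^0·Y^0·Z^2.
Collecting: F(X, Y, Z) = 3*X**2 - 2*X*Y - Z**2.


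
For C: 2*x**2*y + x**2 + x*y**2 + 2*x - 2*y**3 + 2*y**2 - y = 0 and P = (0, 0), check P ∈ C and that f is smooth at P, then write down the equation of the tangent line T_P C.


Tangent line at P: 2*x - y = 0.

Step 1: f(0, 0) = 0, so P lies on C.
Step 2: partial derivatives
  f_x(x, y) = 4*x*y + 2*x + y**2 + 2, f_y(x, y) = 2*x**2 + 2*x*y - 6*y**2 + 4*y - 1.
  f_x(P) = 2, f_y(P) = -1 (gradient nonzero, so P is smooth).
Step 3: tangent line at P: 2·(x − 0) + -1·(y − 0) = 0.
Expanding: 2*x - y = 0.


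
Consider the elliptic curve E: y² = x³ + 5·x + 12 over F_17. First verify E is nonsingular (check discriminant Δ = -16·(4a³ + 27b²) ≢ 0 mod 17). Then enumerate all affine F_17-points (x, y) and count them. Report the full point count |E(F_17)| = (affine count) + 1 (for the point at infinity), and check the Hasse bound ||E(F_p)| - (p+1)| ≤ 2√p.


Affine points = {(1, 1), (1, 16), (2, 8), (2, 9), (5, 3), (5, 14), (7, 4), (7, 13), (9, 2), (9, 15), (10, 5), (10, 12), (11, 2), (11, 15), (12, 7), (12, 10), (13, 8), (13, 9), (14, 2), (14, 15)}; affine count = 20; |E(F_17)| = 21.

Discriminant check: Δ ∝ 4a³ + 27b² = 4·5³ + 27·12² = 4·125 + 27·144 ≡ 2 (mod 17). Nonzero ⇒ E is nonsingular.
For each x ∈ F_17, compute rhs = x³ + 5·x + 12 mod 17, then count y ∈ F_17 with y² ≡ rhs.
  x = 0: rhs = 12, matching y values: none (0 points).
  x = 1: rhs = 1, matching y values: 1, 16 (2 points).
  x = 2: rhs = 13, matching y values: 8, 9 (2 points).
  x = 3: rhs = 3, matching y values: none (0 points).
  x = 4: rhs = 11, matching y values: none (0 points).
  x = 5: rhs = 9, matching y values: 3, 14 (2 points).
  x = 6: rhs = 3, matching y values: none (0 points).
  x = 7: rhs = 16, matching y values: 4, 13 (2 points).
  x = 8: rhs = 3, matching y values: none (0 points).
  x = 9: rhs = 4, matching y values: 2, 15 (2 points).
  x = 10: rhs = 8, matching y values: 5, 12 (2 points).
  x = 11: rhs = 4, matching y values: 2, 15 (2 points).
  x = 12: rhs = 15, matching y values: 7, 10 (2 points).
  x = 13: rhs = 13, matching y values: 8, 9 (2 points).
  x = 14: rhs = 4, matching y values: 2, 15 (2 points).
  x = 15: rhs = 11, matching y values: none (0 points).
  x = 16: rhs = 6, matching y values: none (0 points).
Total affine count: 20.
Full point count |E(F_17)| = 20 + 1 = 21.
Hasse bound: |21 − (17+1)| = |3| = 3 ≤ 2√17 ≈ 8.2462 ✓.


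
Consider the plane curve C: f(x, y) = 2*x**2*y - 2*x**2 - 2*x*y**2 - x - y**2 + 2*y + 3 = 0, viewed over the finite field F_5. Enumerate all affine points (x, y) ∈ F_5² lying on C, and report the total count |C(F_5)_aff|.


Affine F_5-points: {(0, 3), (0, 4), (1, 0), (1, 3), (3, 1), (3, 4)}; count = 6.

For each of the 25 pairs (x, y) ∈ F_5², evaluate f(x, y) mod 5. Record the zeros.
  x = 0: [0↦3, 1↦4, 2↦3, 3↦0, 4↦0]  zeros at y ∈ {3, 4}
  x = 1: [0↦0, 1↦1, 2↦1, 3↦0, 4↦3]  zeros at y ∈ {0, 3}
  x = 2: [0↦3, 1↦3, 2↦3, 3↦3, 4↦3]  zeros at y ∈ ∅
  x = 3: [0↦2, 1↦0, 2↦4, 3↦4, 4↦0]  zeros at y ∈ {1, 4}
  x = 4: [0↦2, 1↦2, 2↦4, 3↦3, 4↦4]  zeros at y ∈ ∅
Collecting zeros: affine points = {(0, 3), (0, 4), (1, 0), (1, 3), (3, 1), (3, 4)}.
Total count |C(F_5)_aff| = 6.


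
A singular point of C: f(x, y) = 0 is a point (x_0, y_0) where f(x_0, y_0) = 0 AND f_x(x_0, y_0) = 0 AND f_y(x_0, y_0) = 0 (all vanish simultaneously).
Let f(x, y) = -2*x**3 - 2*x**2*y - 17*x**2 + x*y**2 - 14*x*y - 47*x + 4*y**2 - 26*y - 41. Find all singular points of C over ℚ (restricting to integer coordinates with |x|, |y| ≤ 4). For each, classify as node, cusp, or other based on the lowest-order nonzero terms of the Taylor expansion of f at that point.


Singular points: {(-3, 1)}; classification: node.

Compute partial derivatives:
  f_x = -6*x**2 - 4*x*y - 34*x + y**2 - 14*y - 47.
  f_y = -2*x**2 + 2*x*y - 14*x + 8*y - 26.
Scan x_0 ∈ {−4, ..., 4}. For each x_0, f_y(x_0, y) is a polynomial in y; find its integer roots y ∈ {−4, ..., 4}, then test f_x and f at those candidates.
  x = -4: f_y(-4, y) = -2; no integer root y with |y| ≤ 4.
  x = -3: f_y(-3, y) = 2*y - 2; vanishes at y ∈ {1}. (-3, 1): f_x = 0, f = 0 — SINGULAR.
  x = -2: f_y(-2, y) = 4*y - 6; no integer root y with |y| ≤ 4.
  x = -1: f_y(-1, y) = 6*y - 14; no integer root y with |y| ≤ 4.
  x = 0: f_y(0, y) = 8*y - 26; no integer root y with |y| ≤ 4.
  x = 1: f_y(1, y) = 10*y - 42; no integer root y with |y| ≤ 4.
  x = 2: f_y(2, y) = 12*y - 62; no integer root y with |y| ≤ 4.
  x = 3: f_y(3, y) = 14*y - 86; no integer root y with |y| ≤ 4.
  x = 4: f_y(4, y) = 16*y - 114; no integer root y with |y| ≤ 4.
Only singular point on the grid: (-3, 1).
Classify: substitute x = -3 + u, y = 1 + v and expand: f = -2*u**3 - 2*u**2*v - u**2 + u*v**2 + v**2.
No constant or linear terms (consistent with a singular point). Quadratic part: -u**2 + v**2. Cubic part: -2*u**3 - 2*u**2*v + u*v**2.
The quadratic part v**2 - u**2 = (v − u)(v + u) splits into two distinct linear factors, so there are two distinct tangent lines y − 1 = ±(x − -3) — this is a node (ordinary double point).
Classification: node.


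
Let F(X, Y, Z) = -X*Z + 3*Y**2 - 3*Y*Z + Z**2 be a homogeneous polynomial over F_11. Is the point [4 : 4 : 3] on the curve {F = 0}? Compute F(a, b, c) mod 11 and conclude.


F(4,4,3) ≡ 9 (mod 11); P is NOT on the curve.

Evaluate F(4, 4, 3) term-by-term (mod 11).
  -X*Z ↦ -1·4·1·3 = -12
  3*Y**2 ↦ 3·1·16·1 = 48
  -3*Y*Z ↦ -3·1·4·3 = -36
  Z**2 ↦ 1·1·1·9 = 9
Sum: F(4, 4, 3) = (-12) + (48) + (-36) + (9) = 9.
Reducing mod 11: 9 ≡ 9 (mod 11).
Since F(a, b, c) ≡ 9 ≠ 0 (mod 11), P does NOT lie on the curve.


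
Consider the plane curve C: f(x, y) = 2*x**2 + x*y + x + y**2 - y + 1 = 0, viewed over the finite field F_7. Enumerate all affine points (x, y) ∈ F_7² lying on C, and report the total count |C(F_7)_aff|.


Affine F_7-points: {(0, 3), (0, 5), (3, 6), (4, 5), (4, 6), (5, 0), (5, 3)}; count = 7.

For each of the 49 pairs (x, y) ∈ F_7², evaluate f(x, y) mod 7. Record the zeros.
  x = 0: [0↦1, 1↦1, 2↦3, 3↦0, 4↦6, 5↦0, 6↦3]  zeros at y ∈ {3, 5}
  x = 1: [0↦4, 1↦5, 2↦1, 3↦6, 4↦6, 5↦1, 6↦5]  zeros at y ∈ ∅
  x = 2: [0↦4, 1↦6, 2↦3, 3↦2, 4↦3, 5↦6, 6↦4]  zeros at y ∈ ∅
  x = 3: [0↦1, 1↦4, 2↦2, 3↦2, 4↦4, 5↦1, 6↦0]  zeros at y ∈ {6}
  x = 4: [0↦2, 1↦6, 2↦5, 3↦6, 4↦2, 5↦0, 6↦0]  zeros at y ∈ {5, 6}
  x = 5: [0↦0, 1↦5, 2↦5, 3↦0, 4↦4, 5↦3, 6↦4]  zeros at y ∈ {0, 3}
  x = 6: [0↦2, 1↦1, 2↦2, 3↦5, 4↦3, 5↦3, 6↦5]  zeros at y ∈ ∅
Collecting zeros: affine points = {(0, 3), (0, 5), (3, 6), (4, 5), (4, 6), (5, 0), (5, 3)}.
Total count |C(F_7)_aff| = 7.


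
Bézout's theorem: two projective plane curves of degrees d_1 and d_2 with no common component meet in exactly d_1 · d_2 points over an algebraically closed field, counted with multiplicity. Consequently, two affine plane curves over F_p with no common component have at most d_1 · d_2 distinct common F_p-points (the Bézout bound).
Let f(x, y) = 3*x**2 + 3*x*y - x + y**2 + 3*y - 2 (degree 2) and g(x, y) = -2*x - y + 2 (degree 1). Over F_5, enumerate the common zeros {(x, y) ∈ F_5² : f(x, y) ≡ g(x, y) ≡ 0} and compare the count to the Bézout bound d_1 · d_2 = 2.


Common zeros: {(1, 0), (3, 1)}; count = 2; Bézout bound = 2.

deg(f) = 2, deg(g) = 1, so Bézout bound = 2.
Scan x ∈ F_5. For each x, list the y ∈ F_5 with f(x, y) ≡ 0 and those with g(x, y) ≡ 0 (mod 5); the common zeros in that column are the intersection.
  x = 0: f ≡ 0 at y ∈ ∅; g ≡ 0 at y ∈ {2}; common: ∅.
  x = 1: f ≡ 0 at y ∈ {0, 4}; g ≡ 0 at y ∈ {0}; common: {0}.
  x = 2: f ≡ 0 at y ∈ {2, 4}; g ≡ 0 at y ∈ {3}; common: ∅.
  x = 3: f ≡ 0 at y ∈ {1, 2}; g ≡ 0 at y ∈ {1}; common: {1}.
  x = 4: f ≡ 0 at y ∈ ∅; g ≡ 0 at y ∈ {4}; common: ∅.
Collecting: common zeros = {(1, 0), (3, 1)}, so the count is 2.
Comparison with the Bézout bound: 2 ≤ 2 = deg(f)·deg(g), as expected for curves with no common component (the bound is attained).


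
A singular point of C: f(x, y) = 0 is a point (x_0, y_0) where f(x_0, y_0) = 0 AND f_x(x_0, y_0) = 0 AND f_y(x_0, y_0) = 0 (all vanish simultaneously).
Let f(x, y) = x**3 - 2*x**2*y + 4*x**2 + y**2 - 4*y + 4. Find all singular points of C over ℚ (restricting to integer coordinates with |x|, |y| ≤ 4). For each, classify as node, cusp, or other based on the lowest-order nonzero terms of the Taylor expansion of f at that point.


Singular points: {(0, 2)}; classification: cusp.

Compute partial derivatives:
  f_x = 3*x**2 - 4*x*y + 8*x.
  f_y = -2*x**2 + 2*y - 4.
Scan x_0 ∈ {−4, ..., 4}. For each x_0, f_y(x_0, y) is a polynomial in y; find its integer roots y ∈ {−4, ..., 4}, then test f_x and f at those candidates.
  x = -4: f_y(-4, y) = 2*y - 36; no integer root y with |y| ≤ 4.
  x = -3: f_y(-3, y) = 2*y - 22; no integer root y with |y| ≤ 4.
  x = -2: f_y(-2, y) = 2*y - 12; no integer root y with |y| ≤ 4.
  x = -1: f_y(-1, y) = 2*y - 6; vanishes at y ∈ {3}. (-1, 3): f_x = 7 ≠ 0.
  x = 0: f_y(0, y) = 2*y - 4; vanishes at y ∈ {2}. (0, 2): f_x = 0, f = 0 — SINGULAR.
  x = 1: f_y(1, y) = 2*y - 6; vanishes at y ∈ {3}. (1, 3): f_x = -1 ≠ 0.
  x = 2: f_y(2, y) = 2*y - 12; no integer root y with |y| ≤ 4.
  x = 3: f_y(3, y) = 2*y - 22; no integer root y with |y| ≤ 4.
  x = 4: f_y(4, y) = 2*y - 36; no integer root y with |y| ≤ 4.
Only singular point on the grid: (0, 2).
Classify: substitute x = 0 + u, y = 2 + v and expand: f = u**3 - 2*u**2*v + v**2.
No constant or linear terms (consistent with a singular point). Quadratic part: v**2. Cubic part: u**3 - 2*u**2*v.
The quadratic part v**2 is a perfect square, so there is a single (double) tangent line v = 0, i.e. y = 2. Restricting the cubic part to that line (v = 0) leaves u**3 ≠ 0, so f is not divisible by v and the branch is v² ≈ -u**3 to lowest order — this is a cusp.
Classification: cusp.


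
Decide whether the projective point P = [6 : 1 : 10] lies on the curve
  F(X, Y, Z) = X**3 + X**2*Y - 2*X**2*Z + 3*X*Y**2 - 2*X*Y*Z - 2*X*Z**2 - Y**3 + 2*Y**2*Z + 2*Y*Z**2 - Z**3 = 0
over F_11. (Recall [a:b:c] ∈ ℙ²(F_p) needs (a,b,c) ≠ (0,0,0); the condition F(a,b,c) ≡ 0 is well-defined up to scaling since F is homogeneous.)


F(6,1,10) ≡ 1 (mod 11); P is NOT on the curve.

Evaluate F(6, 1, 10) term-by-term (mod 11).
  X**3 ↦ 1·216·1·1 = 216
  X**2*Y ↦ 1·36·1·1 = 36
  -2*X**2*Z ↦ -2·36·1·10 = -720
  3*X*Y**2 ↦ 3·6·1·1 = 18
  -2*X*Y*Z ↦ -2·6·1·10 = -120
  -2*X*Z**2 ↦ -2·6·1·100 = -1200
  -Y**3 ↦ -1·1·1·1 = -1
  2*Y**2*Z ↦ 2·1·1·10 = 20
  2*Y*Z**2 ↦ 2·1·1·100 = 200
  -Z**3 ↦ -1·1·1·1000 = -1000
Sum: F(6, 1, 10) = (216) + (36) + (-720) + (18) + (-120) + (-1200) + (-1) + (20) + (200) + (-1000) = -2551.
Reducing mod 11: -2551 ≡ 1 (mod 11).
Since F(a, b, c) ≡ 1 ≠ 0 (mod 11), P does NOT lie on the curve.


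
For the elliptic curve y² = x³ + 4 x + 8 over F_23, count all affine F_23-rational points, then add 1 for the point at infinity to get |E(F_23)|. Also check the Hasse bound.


Affine points = {(0, 10), (0, 13), (1, 6), (1, 17), (2, 1), (2, 22), (3, 1), (3, 22), (6, 8), (6, 15), (8, 0), (10, 6), (10, 17), (11, 7), (11, 16), (12, 6), (12, 17), (13, 7), (13, 16), (14, 5), (14, 18), (15, 4), (15, 19), (18, 1), (18, 22), (22, 7), (22, 16)}; affine count = 27; |E(F_23)| = 28.

Discriminant check: Δ ∝ 4a³ + 27b² = 4·4³ + 27·8² = 4·64 + 27·64 ≡ 6 (mod 23). Nonzero ⇒ E is nonsingular.
For each x ∈ F_23, compute rhs = x³ + 4·x + 8 mod 23, then count y ∈ F_23 with y² ≡ rhs.
  x = 0: rhs = 8, matching y values: 10, 13 (2 points).
  x = 1: rhs = 13, matching y values: 6, 17 (2 points).
  x = 2: rhs = 1, matching y values: 1, 22 (2 points).
  x = 3: rhs = 1, matching y values: 1, 22 (2 points).
  x = 4: rhs = 19, matching y values: none (0 points).
  x = 5: rhs = 15, matching y values: none (0 points).
  x = 6: rhs = 18, matching y values: 8, 15 (2 points).
  x = 7: rhs = 11, matching y values: none (0 points).
  x = 8: rhs = 0, matching y values: 0 (1 points).
  x = 9: rhs = 14, matching y values: none (0 points).
  x = 10: rhs = 13, matching y values: 6, 17 (2 points).
  x = 11: rhs = 3, matching y values: 7, 16 (2 points).
  x = 12: rhs = 13, matching y values: 6, 17 (2 points).
  x = 13: rhs = 3, matching y values: 7, 16 (2 points).
  x = 14: rhs = 2, matching y values: 5, 18 (2 points).
  x = 15: rhs = 16, matching y values: 4, 19 (2 points).
  x = 16: rhs = 5, matching y values: none (0 points).
  x = 17: rhs = 21, matching y values: none (0 points).
  x = 18: rhs = 1, matching y values: 1, 22 (2 points).
  x = 19: rhs = 20, matching y values: none (0 points).
  x = 20: rhs = 15, matching y values: none (0 points).
  x = 21: rhs = 15, matching y values: none (0 points).
  x = 22: rhs = 3, matching y values: 7, 16 (2 points).
Total affine count: 27.
Full point count |E(F_23)| = 27 + 1 = 28.
Hasse bound: |28 − (23+1)| = |4| = 4 ≤ 2√23 ≈ 9.5917 ✓.


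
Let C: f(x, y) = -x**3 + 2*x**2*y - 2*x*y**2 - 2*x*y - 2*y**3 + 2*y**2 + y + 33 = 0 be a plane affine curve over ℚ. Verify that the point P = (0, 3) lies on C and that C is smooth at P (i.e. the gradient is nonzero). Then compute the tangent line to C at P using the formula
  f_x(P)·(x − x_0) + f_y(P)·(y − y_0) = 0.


Tangent line at P: -24*x - 41*y + 123 = 0.

Step 1: f(0, 3) = 0, so P lies on C.
Step 2: partial derivatives
  f_x(x, y) = -3*x**2 + 4*x*y - 2*y**2 - 2*y, f_y(x, y) = 2*x**2 - 4*x*y - 2*x - 6*y**2 + 4*y + 1.
  f_x(P) = -24, f_y(P) = -41 (gradient nonzero, so P is smooth).
Step 3: tangent line at P: -24·(x − 0) + -41·(y − 3) = 0.
Expanding: -24*x - 41*y + 123 = 0.


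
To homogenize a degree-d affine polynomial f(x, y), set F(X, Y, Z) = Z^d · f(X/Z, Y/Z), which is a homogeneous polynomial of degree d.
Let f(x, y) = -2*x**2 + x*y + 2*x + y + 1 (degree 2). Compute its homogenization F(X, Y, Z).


F(X, Y, Z) = -2*X**2 + X*Y + 2*X*Z + Y*Z + Z**2

deg(f) = 2.
Substitute x = X/Z, y = Y/Z into f, then multiply by Z^2.
  monomial -2·x^2·y^0 ↦ -2·X^2·Y^0·Z^0.
  monomial 1·x^1·y^1 ↦ 1·X^1·Y^1·Z^0.
  monomial 2·x^1·y^0 ↦ 2·X^1·Y^0·Z^1.
  monomial 1·x^0·y^1 ↦ 1·X^0·Y^1·Z^1.
  monomial 1·x^0·y^0 ↦ 1·X^0·Y^0·Z^2.
Collecting: F(X, Y, Z) = -2*X**2 + X*Y + 2*X*Z + Y*Z + Z**2.


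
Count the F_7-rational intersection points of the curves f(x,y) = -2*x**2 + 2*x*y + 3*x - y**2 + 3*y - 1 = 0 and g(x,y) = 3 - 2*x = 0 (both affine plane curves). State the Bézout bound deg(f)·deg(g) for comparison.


Common zeros: {(5, 2), (5, 4)}; count = 2; Bézout bound = 2.

deg(f) = 2, deg(g) = 1, so Bézout bound = 2.
Scan x ∈ F_7. For each x, list the y ∈ F_7 with f(x, y) ≡ 0 and those with g(x, y) ≡ 0 (mod 7); the common zeros in that column are the intersection.
  x = 0: f ≡ 0 at y ∈ ∅; g ≡ 0 at y ∈ ∅; common: ∅.
  x = 1: f ≡ 0 at y ∈ {0, 5}; g ≡ 0 at y ∈ ∅; common: ∅.
  x = 2: f ≡ 0 at y ∈ {2, 5}; g ≡ 0 at y ∈ ∅; common: ∅.
  x = 3: f ≡ 0 at y ∈ ∅; g ≡ 0 at y ∈ ∅; common: ∅.
  x = 4: f ≡ 0 at y ∈ {0, 4}; g ≡ 0 at y ∈ ∅; common: ∅.
  x = 5: f ≡ 0 at y ∈ {2, 4}; g ≡ 0 at y ∈ {0, 1, 2, 3, 4, 5, 6}; common: {2, 4}.
  x = 6: f ≡ 0 at y ∈ ∅; g ≡ 0 at y ∈ ∅; common: ∅.
Collecting: common zeros = {(5, 2), (5, 4)}, so the count is 2.
Comparison with the Bézout bound: 2 ≤ 2 = deg(f)·deg(g), as expected for curves with no common component (the bound is attained).


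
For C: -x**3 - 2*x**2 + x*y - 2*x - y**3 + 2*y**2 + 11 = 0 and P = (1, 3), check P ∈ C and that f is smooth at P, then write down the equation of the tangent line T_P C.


Tangent line at P: -6*x - 14*y + 48 = 0.

Step 1: f(1, 3) = 0, so P lies on C.
Step 2: partial derivatives
  f_x(x, y) = -3*x**2 - 4*x + y - 2, f_y(x, y) = x - 3*y**2 + 4*y.
  f_x(P) = -6, f_y(P) = -14 (gradient nonzero, so P is smooth).
Step 3: tangent line at P: -6·(x − 1) + -14·(y − 3) = 0.
Expanding: -6*x - 14*y + 48 = 0.


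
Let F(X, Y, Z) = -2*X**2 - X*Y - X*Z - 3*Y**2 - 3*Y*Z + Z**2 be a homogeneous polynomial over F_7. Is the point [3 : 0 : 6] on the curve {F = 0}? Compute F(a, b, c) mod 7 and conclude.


F(3,0,6) ≡ 0 (mod 7); P is on the curve.

Evaluate F(3, 0, 6) term-by-term (mod 7).
  -2*X**2 ↦ -2·9·1·1 = -18
  -X*Y ↦ -1·3·0·1 = 0
  -X*Z ↦ -1·3·1·6 = -18
  -3*Y**2 ↦ -3·1·0·1 = 0
  -3*Y*Z ↦ -3·1·0·6 = 0
  Z**2 ↦ 1·1·1·36 = 36
Sum: F(3, 0, 6) = (-18) + (0) + (-18) + (0) + (0) + (36) = 0.
Reducing mod 7: 0 ≡ 0 (mod 7).
Since F(a, b, c) ≡ 0 (mod 7), P lies on the curve.


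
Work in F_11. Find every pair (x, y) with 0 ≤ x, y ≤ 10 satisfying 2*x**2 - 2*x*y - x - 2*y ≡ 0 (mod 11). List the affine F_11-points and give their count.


Affine F_11-points: {(0, 0), (1, 3), (2, 1), (3, 6), (4, 5), (5, 1), (6, 0), (7, 5), (8, 3), (9, 6)}; count = 10.

For each of the 121 pairs (x, y) ∈ F_11², evaluate f(x, y) mod 11. Record the zeros.
  x = 0: [0↦0, 1↦9, 2↦7, 3↦5, 4↦3, 5↦1, 6↦10, 7↦8, 8↦6, 9↦4, 10↦2]  zeros at y ∈ {0}
  x = 1: [0↦1, 1↦8, 2↦4, 3↦0, 4↦7, 5↦3, 6↦10, 7↦6, 8↦2, 9↦9, 10↦5]  zeros at y ∈ {3}
  x = 2: [0↦6, 1↦0, 2↦5, 3↦10, 4↦4, 5↦9, 6↦3, 7↦8, 8↦2, 9↦7, 10↦1]  zeros at y ∈ {1}
  x = 3: [0↦4, 1↦7, 2↦10, 3↦2, 4↦5, 5↦8, 6↦0, 7↦3, 8↦6, 9↦9, 10↦1]  zeros at y ∈ {6}
  x = 4: [0↦6, 1↦7, 2↦8, 3↦9, 4↦10, 5↦0, 6↦1, 7↦2, 8↦3, 9↦4, 10↦5]  zeros at y ∈ {5}
  x = 5: [0↦1, 1↦0, 2↦10, 3↦9, 4↦8, 5↦7, 6↦6, 7↦5, 8↦4, 9↦3, 10↦2]  zeros at y ∈ {1}
  x = 6: [0↦0, 1↦8, 2↦5, 3↦2, 4↦10, 5↦7, 6↦4, 7↦1, 8↦9, 9↦6, 10↦3]  zeros at y ∈ {0}
  x = 7: [0↦3, 1↦9, 2↦4, 3↦10, 4↦5, 5↦0, 6↦6, 7↦1, 8↦7, 9↦2, 10↦8]  zeros at y ∈ {5}
  x = 8: [0↦10, 1↦3, 2↦7, 3↦0, 4↦4, 5↦8, 6↦1, 7↦5, 8↦9, 9↦2, 10↦6]  zeros at y ∈ {3}
  x = 9: [0↦10, 1↦1, 2↦3, 3↦5, 4↦7, 5↦9, 6↦0, 7↦2, 8↦4, 9↦6, 10↦8]  zeros at y ∈ {6}
  x = 10: [0↦3, 1↦3, 2↦3, 3↦3, 4↦3, 5↦3, 6↦3, 7↦3, 8↦3, 9↦3, 10↦3]  zeros at y ∈ ∅
Collecting zeros: affine points = {(0, 0), (1, 3), (2, 1), (3, 6), (4, 5), (5, 1), (6, 0), (7, 5), (8, 3), (9, 6)}.
Total count |C(F_11)_aff| = 10.


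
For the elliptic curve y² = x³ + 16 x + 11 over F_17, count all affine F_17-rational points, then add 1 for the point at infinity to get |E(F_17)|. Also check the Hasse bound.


Affine points = {(2, 0), (3, 1), (3, 16), (6, 0), (9, 0), (10, 7), (10, 10), (13, 6), (13, 11), (14, 2), (14, 15)}; affine count = 11; |E(F_17)| = 12.

Discriminant check: Δ ∝ 4a³ + 27b² = 4·16³ + 27·11² = 4·4096 + 27·121 ≡ 16 (mod 17). Nonzero ⇒ E is nonsingular.
For each x ∈ F_17, compute rhs = x³ + 16·x + 11 mod 17, then count y ∈ F_17 with y² ≡ rhs.
  x = 0: rhs = 11, matching y values: none (0 points).
  x = 1: rhs = 11, matching y values: none (0 points).
  x = 2: rhs = 0, matching y values: 0 (1 points).
  x = 3: rhs = 1, matching y values: 1, 16 (2 points).
  x = 4: rhs = 3, matching y values: none (0 points).
  x = 5: rhs = 12, matching y values: none (0 points).
  x = 6: rhs = 0, matching y values: 0 (1 points).
  x = 7: rhs = 7, matching y values: none (0 points).
  x = 8: rhs = 5, matching y values: none (0 points).
  x = 9: rhs = 0, matching y values: 0 (1 points).
  x = 10: rhs = 15, matching y values: 7, 10 (2 points).
  x = 11: rhs = 5, matching y values: none (0 points).
  x = 12: rhs = 10, matching y values: none (0 points).
  x = 13: rhs = 2, matching y values: 6, 11 (2 points).
  x = 14: rhs = 4, matching y values: 2, 15 (2 points).
  x = 15: rhs = 5, matching y values: none (0 points).
  x = 16: rhs = 11, matching y values: none (0 points).
Total affine count: 11.
Full point count |E(F_17)| = 11 + 1 = 12.
Hasse bound: |12 − (17+1)| = |-6| = 6 ≤ 2√17 ≈ 8.2462 ✓.


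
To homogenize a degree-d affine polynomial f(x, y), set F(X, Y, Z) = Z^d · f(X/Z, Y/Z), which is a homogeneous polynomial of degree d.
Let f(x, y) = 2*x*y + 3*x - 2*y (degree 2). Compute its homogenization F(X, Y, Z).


F(X, Y, Z) = 2*X*Y + 3*X*Z - 2*Y*Z

deg(f) = 2.
Substitute x = X/Z, y = Y/Z into f, then multiply by Z^2.
  monomial 2·x^1·y^1 ↦ 2·X^1·Y^1·Z^0.
  monomial 3·x^1·y^0 ↦ 3·X^1·Y^0·Z^1.
  monomial -2·x^0·y^1 ↦ -2·X^0·Y^1·Z^1.
Collecting: F(X, Y, Z) = 2*X*Y + 3*X*Z - 2*Y*Z.


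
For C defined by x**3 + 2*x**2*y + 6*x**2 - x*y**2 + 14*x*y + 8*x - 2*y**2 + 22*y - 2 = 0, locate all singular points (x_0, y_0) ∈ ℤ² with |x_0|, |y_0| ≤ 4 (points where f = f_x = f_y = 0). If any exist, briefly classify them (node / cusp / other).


Singular points: {(-3, 1)}; classification: node.

Compute partial derivatives:
  f_x = 3*x**2 + 4*x*y + 12*x - y**2 + 14*y + 8.
  f_y = 2*x**2 - 2*x*y + 14*x - 4*y + 22.
Scan x_0 ∈ {−4, ..., 4}. For each x_0, f_y(x_0, y) is a polynomial in y; find its integer roots y ∈ {−4, ..., 4}, then test f_x and f at those candidates.
  x = -4: f_y(-4, y) = 4*y - 2; no integer root y with |y| ≤ 4.
  x = -3: f_y(-3, y) = 2*y - 2; vanishes at y ∈ {1}. (-3, 1): f_x = 0, f = 0 — SINGULAR.
  x = -2: f_y(-2, y) = 2; no integer root y with |y| ≤ 4.
  x = -1: f_y(-1, y) = 10 - 2*y; no integer root y with |y| ≤ 4.
  x = 0: f_y(0, y) = 22 - 4*y; no integer root y with |y| ≤ 4.
  x = 1: f_y(1, y) = 38 - 6*y; no integer root y with |y| ≤ 4.
  x = 2: f_y(2, y) = 58 - 8*y; no integer root y with |y| ≤ 4.
  x = 3: f_y(3, y) = 82 - 10*y; no integer root y with |y| ≤ 4.
  x = 4: f_y(4, y) = 110 - 12*y; no integer root y with |y| ≤ 4.
Only singular point on the grid: (-3, 1).
Classify: substitute x = -3 + u, y = 1 + v and expand: f = u**3 + 2*u**2*v - u**2 - u*v**2 + v**2.
No constant or linear terms (consistent with a singular point). Quadratic part: -u**2 + v**2. Cubic part: u**3 + 2*u**2*v - u*v**2.
The quadratic part v**2 - u**2 = (v − u)(v + u) splits into two distinct linear factors, so there are two distinct tangent lines y − 1 = ±(x − -3) — this is a node (ordinary double point).
Classification: node.


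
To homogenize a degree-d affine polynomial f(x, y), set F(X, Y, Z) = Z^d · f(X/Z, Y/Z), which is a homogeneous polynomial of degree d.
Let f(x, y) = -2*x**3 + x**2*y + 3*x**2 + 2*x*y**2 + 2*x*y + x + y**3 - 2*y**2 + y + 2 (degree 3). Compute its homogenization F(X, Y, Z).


F(X, Y, Z) = -2*X**3 + X**2*Y + 3*X**2*Z + 2*X*Y**2 + 2*X*Y*Z + X*Z**2 + Y**3 - 2*Y**2*Z + Y*Z**2 + 2*Z**3

deg(f) = 3.
Substitute x = X/Z, y = Y/Z into f, then multiply by Z^3.
  monomial -2·x^3·y^0 ↦ -2·X^3·Y^0·Z^0.
  monomial 1·x^2·y^1 ↦ 1·X^2·Y^1·Z^0.
  monomial 3·x^2·y^0 ↦ 3·X^2·Y^0·Z^1.
  monomial 2·x^1·y^2 ↦ 2·X^1·Y^2·Z^0.
  monomial 2·x^1·y^1 ↦ 2·X^1·Y^1·Z^1.
  monomial 1·x^1·y^0 ↦ 1·X^1·Y^0·Z^2.
  monomial 1·x^0·y^3 ↦ 1·X^0·Y^3·Z^0.
  monomial -2·x^0·y^2 ↦ -2·X^0·Y^2·Z^1.
  monomial 1·x^0·y^1 ↦ 1·X^0·Y^1·Z^2.
  monomial 2·x^0·y^0 ↦ 2·X^0·Y^0·Z^3.
Collecting: F(X, Y, Z) = -2*X**3 + X**2*Y + 3*X**2*Z + 2*X*Y**2 + 2*X*Y*Z + X*Z**2 + Y**3 - 2*Y**2*Z + Y*Z**2 + 2*Z**3.


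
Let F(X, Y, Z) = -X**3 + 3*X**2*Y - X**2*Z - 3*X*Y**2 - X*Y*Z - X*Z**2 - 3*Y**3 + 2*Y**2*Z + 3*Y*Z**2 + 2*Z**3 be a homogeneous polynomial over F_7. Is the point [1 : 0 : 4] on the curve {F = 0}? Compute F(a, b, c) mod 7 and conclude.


F(1,0,4) ≡ 2 (mod 7); P is NOT on the curve.

Evaluate F(1, 0, 4) term-by-term (mod 7).
  -X**3 ↦ -1·1·1·1 = -1
  3*X**2*Y ↦ 3·1·0·1 = 0
  -X**2*Z ↦ -1·1·1·4 = -4
  -3*X*Y**2 ↦ -3·1·0·1 = 0
  -X*Y*Z ↦ -1·1·0·4 = 0
  -X*Z**2 ↦ -1·1·1·16 = -16
  -3*Y**3 ↦ -3·1·0·1 = 0
  2*Y**2*Z ↦ 2·1·0·4 = 0
  3*Y*Z**2 ↦ 3·1·0·16 = 0
  2*Z**3 ↦ 2·1·1·64 = 128
Sum: F(1, 0, 4) = (-1) + (0) + (-4) + (0) + (0) + (-16) + (0) + (0) + (0) + (128) = 107.
Reducing mod 7: 107 ≡ 2 (mod 7).
Since F(a, b, c) ≡ 2 ≠ 0 (mod 7), P does NOT lie on the curve.


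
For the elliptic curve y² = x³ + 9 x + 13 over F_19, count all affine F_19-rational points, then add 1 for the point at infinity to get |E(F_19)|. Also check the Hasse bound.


Affine points = {(1, 2), (1, 17), (2, 1), (2, 18), (6, 6), (6, 13), (7, 1), (7, 18), (9, 5), (9, 14), (10, 1), (10, 18), (12, 5), (12, 14), (13, 3), (13, 16), (16, 4), (16, 15), (17, 5), (17, 14)}; affine count = 20; |E(F_19)| = 21.

Discriminant check: Δ ∝ 4a³ + 27b² = 4·9³ + 27·13² = 4·729 + 27·169 ≡ 12 (mod 19). Nonzero ⇒ E is nonsingular.
For each x ∈ F_19, compute rhs = x³ + 9·x + 13 mod 19, then count y ∈ F_19 with y² ≡ rhs.
  x = 0: rhs = 13, matching y values: none (0 points).
  x = 1: rhs = 4, matching y values: 2, 17 (2 points).
  x = 2: rhs = 1, matching y values: 1, 18 (2 points).
  x = 3: rhs = 10, matching y values: none (0 points).
  x = 4: rhs = 18, matching y values: none (0 points).
  x = 5: rhs = 12, matching y values: none (0 points).
  x = 6: rhs = 17, matching y values: 6, 13 (2 points).
  x = 7: rhs = 1, matching y values: 1, 18 (2 points).
  x = 8: rhs = 8, matching y values: none (0 points).
  x = 9: rhs = 6, matching y values: 5, 14 (2 points).
  x = 10: rhs = 1, matching y values: 1, 18 (2 points).
  x = 11: rhs = 18, matching y values: none (0 points).
  x = 12: rhs = 6, matching y values: 5, 14 (2 points).
  x = 13: rhs = 9, matching y values: 3, 16 (2 points).
  x = 14: rhs = 14, matching y values: none (0 points).
  x = 15: rhs = 8, matching y values: none (0 points).
  x = 16: rhs = 16, matching y values: 4, 15 (2 points).
  x = 17: rhs = 6, matching y values: 5, 14 (2 points).
  x = 18: rhs = 3, matching y values: none (0 points).
Total affine count: 20.
Full point count |E(F_19)| = 20 + 1 = 21.
Hasse bound: |21 − (19+1)| = |1| = 1 ≤ 2√19 ≈ 8.7178 ✓.


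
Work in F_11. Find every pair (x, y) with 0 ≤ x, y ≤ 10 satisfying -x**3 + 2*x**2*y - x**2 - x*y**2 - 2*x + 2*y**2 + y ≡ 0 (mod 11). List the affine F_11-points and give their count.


Affine F_11-points: {(0, 0), (0, 5), (1, 1), (1, 7), (2, 3), (4, 0), (6, 0), (6, 10), (7, 3), (7, 8)}; count = 10.

For each of the 121 pairs (x, y) ∈ F_11², evaluate f(x, y) mod 11. Record the zeros.
  x = 0: [0↦0, 1↦3, 2↦10, 3↦10, 4↦3, 5↦0, 6↦1, 7↦6, 8↦4, 9↦6, 10↦1]  zeros at y ∈ {0, 5}
  x = 1: [0↦7, 1↦0, 2↦6, 3↦3, 4↦2, 5↦3, 6↦6, 7↦0, 8↦7, 9↦5, 10↦5]  zeros at y ∈ {1, 7}
  x = 2: [0↦6, 1↦4, 2↦2, 3↦0, 4↦9, 5↦7, 6↦5, 7↦3, 8↦1, 9↦10, 10↦8]  zeros at y ∈ {3}
  x = 3: [0↦2, 1↦9, 2↦3, 3↦6, 4↦7, 5↦6, 6↦3, 7↦9, 8↦2, 9↦4, 10↦4]  zeros at y ∈ ∅
  x = 4: [0↦0, 1↦9, 2↦3, 3↦4, 4↦1, 5↦5, 6↦5, 7↦1, 8↦4, 9↦3, 10↦9]  zeros at y ∈ {0}
  x = 5: [0↦5, 1↦9, 2↦7, 3↦10, 4↦7, 5↦9, 6↦5, 7↦6, 8↦1, 9↦1, 10↦6]  zeros at y ∈ ∅
  x = 6: [0↦0, 1↦3, 2↦9, 3↦7, 4↦8, 5↦1, 6↦8, 7↦7, 8↦9, 9↦3, 10↦0]  zeros at y ∈ {0, 10}
  x = 7: [0↦1, 1↦7, 2↦3, 3↦0, 4↦9, 5↦8, 6↦8, 7↦9, 8↦0, 9↦3, 10↦7]  zeros at y ∈ {3, 8}
  x = 8: [0↦2, 1↦4, 2↦5, 3↦5, 4↦4, 5↦2, 6↦10, 7↦6, 8↦1, 9↦6, 10↦10]  zeros at y ∈ ∅
  x = 9: [0↦8, 1↦10, 2↦9, 3↦5, 4↦9, 5↦10, 6↦8, 7↦3, 8↦6, 9↦6, 10↦3]  zeros at y ∈ ∅
  x = 10: [0↦2, 1↦8, 2↦9, 3↦5, 4↦7, 5↦4, 6↦7, 7↦5, 8↦9, 9↦8, 10↦2]  zeros at y ∈ ∅
Collecting zeros: affine points = {(0, 0), (0, 5), (1, 1), (1, 7), (2, 3), (4, 0), (6, 0), (6, 10), (7, 3), (7, 8)}.
Total count |C(F_11)_aff| = 10.


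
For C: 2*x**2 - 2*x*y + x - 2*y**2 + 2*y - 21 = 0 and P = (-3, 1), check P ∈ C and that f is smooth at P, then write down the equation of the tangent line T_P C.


Tangent line at P: -13*x + 4*y - 43 = 0.

Step 1: f(-3, 1) = 0, so P lies on C.
Step 2: partial derivatives
  f_x(x, y) = 4*x - 2*y + 1, f_y(x, y) = -2*x - 4*y + 2.
  f_x(P) = -13, f_y(P) = 4 (gradient nonzero, so P is smooth).
Step 3: tangent line at P: -13·(x − -3) + 4·(y − 1) = 0.
Expanding: -13*x + 4*y - 43 = 0.


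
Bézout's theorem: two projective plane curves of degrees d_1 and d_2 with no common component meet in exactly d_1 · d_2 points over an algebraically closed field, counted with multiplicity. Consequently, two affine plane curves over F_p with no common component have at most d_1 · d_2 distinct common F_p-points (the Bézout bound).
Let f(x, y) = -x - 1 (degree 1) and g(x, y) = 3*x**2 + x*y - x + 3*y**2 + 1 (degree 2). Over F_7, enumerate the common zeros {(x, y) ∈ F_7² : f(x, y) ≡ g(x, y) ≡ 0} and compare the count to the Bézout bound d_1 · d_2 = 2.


Common zeros: {(6, 1), (6, 4)}; count = 2; Bézout bound = 2.

deg(f) = 1, deg(g) = 2, so Bézout bound = 2.
Scan x ∈ F_7. For each x, list the y ∈ F_7 with f(x, y) ≡ 0 and those with g(x, y) ≡ 0 (mod 7); the common zeros in that column are the intersection.
  x = 0: f ≡ 0 at y ∈ ∅; g ≡ 0 at y ∈ {3, 4}; common: ∅.
  x = 1: f ≡ 0 at y ∈ ∅; g ≡ 0 at y ∈ {1}; common: ∅.
  x = 2: f ≡ 0 at y ∈ ∅; g ≡ 0 at y ∈ ∅; common: ∅.
  x = 3: f ≡ 0 at y ∈ ∅; g ≡ 0 at y ∈ ∅; common: ∅.
  x = 4: f ≡ 0 at y ∈ ∅; g ≡ 0 at y ∈ {3, 5}; common: ∅.
  x = 5: f ≡ 0 at y ∈ ∅; g ≡ 0 at y ∈ ∅; common: ∅.
  x = 6: f ≡ 0 at y ∈ {0, 1, 2, 3, 4, 5, 6}; g ≡ 0 at y ∈ {1, 4}; common: {1, 4}.
Collecting: common zeros = {(6, 1), (6, 4)}, so the count is 2.
Comparison with the Bézout bound: 2 ≤ 2 = deg(f)·deg(g), as expected for curves with no common component (the bound is attained).


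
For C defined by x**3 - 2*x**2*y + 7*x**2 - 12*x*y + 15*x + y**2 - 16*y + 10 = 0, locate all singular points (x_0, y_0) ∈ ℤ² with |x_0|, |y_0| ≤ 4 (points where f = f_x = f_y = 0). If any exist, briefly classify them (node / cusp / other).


Singular points: {(-3, -1)}; classification: cusp.

Compute partial derivatives:
  f_x = 3*x**2 - 4*x*y + 14*x - 12*y + 15.
  f_y = -2*x**2 - 12*x + 2*y - 16.
Scan x_0 ∈ {−4, ..., 4}. For each x_0, f_y(x_0, y) is a polynomial in y; find its integer roots y ∈ {−4, ..., 4}, then test f_x and f at those candidates.
  x = -4: f_y(-4, y) = 2*y; vanishes at y ∈ {0}. (-4, 0): f_x = 7 ≠ 0.
  x = -3: f_y(-3, y) = 2*y + 2; vanishes at y ∈ {-1}. (-3, -1): f_x = 0, f = 0 — SINGULAR.
  x = -2: f_y(-2, y) = 2*y; vanishes at y ∈ {0}. (-2, 0): f_x = -1 ≠ 0.
  x = -1: f_y(-1, y) = 2*y - 6; vanishes at y ∈ {3}. (-1, 3): f_x = -20 ≠ 0.
  x = 0: f_y(0, y) = 2*y - 16; no integer root y with |y| ≤ 4.
  x = 1: f_y(1, y) = 2*y - 30; no integer root y with |y| ≤ 4.
  x = 2: f_y(2, y) = 2*y - 48; no integer root y with |y| ≤ 4.
  x = 3: f_y(3, y) = 2*y - 70; no integer root y with |y| ≤ 4.
  x = 4: f_y(4, y) = 2*y - 96; no integer root y with |y| ≤ 4.
Only singular point on the grid: (-3, -1).
Classify: substitute x = -3 + u, y = -1 + v and expand: f = u**3 - 2*u**2*v + v**2.
No constant or linear terms (consistent with a singular point). Quadratic part: v**2. Cubic part: u**3 - 2*u**2*v.
The quadratic part v**2 is a perfect square, so there is a single (double) tangent line v = 0, i.e. y = -1. Restricting the cubic part to that line (v = 0) leaves u**3 ≠ 0, so f is not divisible by v and the branch is v² ≈ -u**3 to lowest order — this is a cusp.
Classification: cusp.


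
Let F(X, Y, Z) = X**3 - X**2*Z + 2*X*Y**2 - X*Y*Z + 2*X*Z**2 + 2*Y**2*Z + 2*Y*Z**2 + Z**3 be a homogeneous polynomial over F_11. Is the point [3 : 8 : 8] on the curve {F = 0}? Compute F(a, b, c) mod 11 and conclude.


F(3,8,8) ≡ 0 (mod 11); P is on the curve.

Evaluate F(3, 8, 8) term-by-term (mod 11).
  X**3 ↦ 1·27·1·1 = 27
  -X**2*Z ↦ -1·9·1·8 = -72
  2*X*Y**2 ↦ 2·3·64·1 = 384
  -X*Y*Z ↦ -1·3·8·8 = -192
  2*X*Z**2 ↦ 2·3·1·64 = 384
  2*Y**2*Z ↦ 2·1·64·8 = 1024
  2*Y*Z**2 ↦ 2·1·8·64 = 1024
  Z**3 ↦ 1·1·1·512 = 512
Sum: F(3, 8, 8) = (27) + (-72) + (384) + (-192) + (384) + (1024) + (1024) + (512) = 3091.
Reducing mod 11: 3091 ≡ 0 (mod 11).
Since F(a, b, c) ≡ 0 (mod 11), P lies on the curve.


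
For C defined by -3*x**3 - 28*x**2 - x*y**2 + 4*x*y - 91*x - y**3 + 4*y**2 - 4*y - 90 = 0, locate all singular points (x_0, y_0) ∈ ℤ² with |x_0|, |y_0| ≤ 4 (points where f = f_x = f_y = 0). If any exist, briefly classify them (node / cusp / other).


Singular points: {(-3, 2)}; classification: node.

Compute partial derivatives:
  f_x = -9*x**2 - 56*x - y**2 + 4*y - 91.
  f_y = -2*x*y + 4*x - 3*y**2 + 8*y - 4.
Scan x_0 ∈ {−4, ..., 4}. For each x_0, f_y(x_0, y) is a polynomial in y; find its integer roots y ∈ {−4, ..., 4}, then test f_x and f at those candidates.
  x = -4: f_y(-4, y) = -3*y**2 + 16*y - 20; vanishes at y ∈ {2}. (-4, 2): f_x = -7 ≠ 0.
  x = -3: f_y(-3, y) = -3*y**2 + 14*y - 16; vanishes at y ∈ {2}. (-3, 2): f_x = 0, f = 0 — SINGULAR.
  x = -2: f_y(-2, y) = -3*y**2 + 12*y - 12; vanishes at y ∈ {2}. (-2, 2): f_x = -11 ≠ 0.
  x = -1: f_y(-1, y) = -3*y**2 + 10*y - 8; vanishes at y ∈ {2}. (-1, 2): f_x = -40 ≠ 0.
  x = 0: f_y(0, y) = -3*y**2 + 8*y - 4; vanishes at y ∈ {2}. (0, 2): f_x = -87 ≠ 0.
  x = 1: f_y(1, y) = -3*y**2 + 6*y; vanishes at y ∈ {0, 2}. (1, 0): f_x = -156 ≠ 0; (1, 2): f_x = -152 ≠ 0.
  x = 2: f_y(2, y) = -3*y**2 + 4*y + 4; vanishes at y ∈ {2}. (2, 2): f_x = -235 ≠ 0.
  x = 3: f_y(3, y) = -3*y**2 + 2*y + 8; vanishes at y ∈ {2}. (3, 2): f_x = -336 ≠ 0.
  x = 4: f_y(4, y) = 12 - 3*y**2; vanishes at y ∈ {-2, 2}. (4, -2): f_x = -471 ≠ 0; (4, 2): f_x = -455 ≠ 0.
Only singular point on the grid: (-3, 2).
Classify: substitute x = -3 + u, y = 2 + v and expand: f = -3*u**3 - u**2 - u*v**2 - v**3 + v**2.
No constant or linear terms (consistent with a singular point). Quadratic part: -u**2 + v**2. Cubic part: -3*u**3 - u*v**2 - v**3.
The quadratic part v**2 - u**2 = (v − u)(v + u) splits into two distinct linear factors, so there are two distinct tangent lines y − 2 = ±(x − -3) — this is a node (ordinary double point).
Classification: node.


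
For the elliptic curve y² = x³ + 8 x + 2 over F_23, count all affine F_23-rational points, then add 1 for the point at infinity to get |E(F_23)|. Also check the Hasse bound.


Affine points = {(0, 5), (0, 18), (2, 7), (2, 16), (4, 11), (4, 12), (5, 11), (5, 12), (6, 6), (6, 17), (8, 7), (8, 16), (10, 1), (10, 22), (11, 8), (11, 15), (12, 3), (12, 20), (13, 7), (13, 16), (14, 11), (14, 12), (15, 1), (15, 22), (21, 1), (21, 22), (22, 4), (22, 19)}; affine count = 28; |E(F_23)| = 29.

Discriminant check: Δ ∝ 4a³ + 27b² = 4·8³ + 27·2² = 4·512 + 27·4 ≡ 17 (mod 23). Nonzero ⇒ E is nonsingular.
For each x ∈ F_23, compute rhs = x³ + 8·x + 2 mod 23, then count y ∈ F_23 with y² ≡ rhs.
  x = 0: rhs = 2, matching y values: 5, 18 (2 points).
  x = 1: rhs = 11, matching y values: none (0 points).
  x = 2: rhs = 3, matching y values: 7, 16 (2 points).
  x = 3: rhs = 7, matching y values: none (0 points).
  x = 4: rhs = 6, matching y values: 11, 12 (2 points).
  x = 5: rhs = 6, matching y values: 11, 12 (2 points).
  x = 6: rhs = 13, matching y values: 6, 17 (2 points).
  x = 7: rhs = 10, matching y values: none (0 points).
  x = 8: rhs = 3, matching y values: 7, 16 (2 points).
  x = 9: rhs = 21, matching y values: none (0 points).
  x = 10: rhs = 1, matching y values: 1, 22 (2 points).
  x = 11: rhs = 18, matching y values: 8, 15 (2 points).
  x = 12: rhs = 9, matching y values: 3, 20 (2 points).
  x = 13: rhs = 3, matching y values: 7, 16 (2 points).
  x = 14: rhs = 6, matching y values: 11, 12 (2 points).
  x = 15: rhs = 1, matching y values: 1, 22 (2 points).
  x = 16: rhs = 17, matching y values: none (0 points).
  x = 17: rhs = 14, matching y values: none (0 points).
  x = 18: rhs = 21, matching y values: none (0 points).
  x = 19: rhs = 21, matching y values: none (0 points).
  x = 20: rhs = 20, matching y values: none (0 points).
  x = 21: rhs = 1, matching y values: 1, 22 (2 points).
  x = 22: rhs = 16, matching y values: 4, 19 (2 points).
Total affine count: 28.
Full point count |E(F_23)| = 28 + 1 = 29.
Hasse bound: |29 − (23+1)| = |5| = 5 ≤ 2√23 ≈ 9.5917 ✓.


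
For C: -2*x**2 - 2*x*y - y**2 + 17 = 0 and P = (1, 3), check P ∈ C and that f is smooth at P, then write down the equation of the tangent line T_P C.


Tangent line at P: -10*x - 8*y + 34 = 0.

Step 1: f(1, 3) = 0, so P lies on C.
Step 2: partial derivatives
  f_x(x, y) = -4*x - 2*y, f_y(x, y) = -2*x - 2*y.
  f_x(P) = -10, f_y(P) = -8 (gradient nonzero, so P is smooth).
Step 3: tangent line at P: -10·(x − 1) + -8·(y − 3) = 0.
Expanding: -10*x - 8*y + 34 = 0.


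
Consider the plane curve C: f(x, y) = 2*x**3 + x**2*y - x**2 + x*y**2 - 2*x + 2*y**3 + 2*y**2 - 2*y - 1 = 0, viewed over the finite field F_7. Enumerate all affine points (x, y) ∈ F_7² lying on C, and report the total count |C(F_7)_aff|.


Affine F_7-points: {(1, 6), (2, 0), (2, 6), (3, 5), (5, 4), (5, 6), (6, 1)}; count = 7.

For each of the 49 pairs (x, y) ∈ F_7², evaluate f(x, y) mod 7. Record the zeros.
  x = 0: [0↦6, 1↦1, 2↦5, 3↦2, 4↦4, 5↦2, 6↦1]  zeros at y ∈ ∅
  x = 1: [0↦5, 1↦2, 2↦3, 3↦6, 4↦2, 5↦3, 6↦0]  zeros at y ∈ {6}
  x = 2: [0↦0, 1↦1, 2↦1, 3↦5, 4↦4, 5↦3, 6↦0]  zeros at y ∈ {0, 6}
  x = 3: [0↦3, 1↦3, 2↦4, 3↦4, 4↦1, 5↦0, 6↦6]  zeros at y ∈ {5}
  x = 4: [0↦5, 1↦6, 2↦3, 3↦1, 4↦5, 5↦6, 6↦2]  zeros at y ∈ ∅
  x = 5: [0↦4, 1↦1, 2↦3, 3↦1, 4↦0, 5↦5, 6↦0]  zeros at y ∈ {4, 6}
  x = 6: [0↦5, 1↦0, 2↦2, 3↦2, 4↦5, 5↦2, 6↦5]  zeros at y ∈ {1}
Collecting zeros: affine points = {(1, 6), (2, 0), (2, 6), (3, 5), (5, 4), (5, 6), (6, 1)}.
Total count |C(F_7)_aff| = 7.


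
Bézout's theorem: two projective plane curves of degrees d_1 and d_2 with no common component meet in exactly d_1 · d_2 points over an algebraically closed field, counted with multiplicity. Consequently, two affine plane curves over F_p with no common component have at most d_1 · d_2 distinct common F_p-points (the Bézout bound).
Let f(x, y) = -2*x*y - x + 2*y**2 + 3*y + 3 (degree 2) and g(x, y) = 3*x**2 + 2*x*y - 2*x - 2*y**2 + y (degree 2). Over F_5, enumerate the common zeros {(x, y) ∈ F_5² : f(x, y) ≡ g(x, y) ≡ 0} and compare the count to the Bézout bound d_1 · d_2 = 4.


Common zeros: {(0, 3)}; count = 1; Bézout bound = 4.

deg(f) = 2, deg(g) = 2, so Bézout bound = 4.
Scan x ∈ F_5. For each x, list the y ∈ F_5 with f(x, y) ≡ 0 and those with g(x, y) ≡ 0 (mod 5); the common zeros in that column are the intersection.
  x = 0: f ≡ 0 at y ∈ {3}; g ≡ 0 at y ∈ {0, 3}; common: {3}.
  x = 1: f ≡ 0 at y ∈ {1}; g ≡ 0 at y ∈ ∅; common: ∅.
  x = 2: f ≡ 0 at y ∈ ∅; g ≡ 0 at y ∈ {2, 3}; common: ∅.
  x = 3: f ≡ 0 at y ∈ {0, 4}; g ≡ 0 at y ∈ ∅; common: ∅.
  x = 4: f ≡ 0 at y ∈ ∅; g ≡ 0 at y ∈ {0, 2}; common: ∅.
Collecting: common zeros = {(0, 3)}, so the count is 1.
Comparison with the Bézout bound: 1 ≤ 4 = deg(f)·deg(g), as expected for curves with no common component (the affine F_5-count falls short of the bound because intersections may lie at infinity, over extension fields, or carry multiplicity).
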